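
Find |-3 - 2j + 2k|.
√17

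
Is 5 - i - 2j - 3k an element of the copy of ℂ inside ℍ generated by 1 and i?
No. The quaternion 5 - i - 2j - 3k has j-coefficient y = -2 and k-coefficient z = -3, not both zero, so it does not lie in the complex subalgebra spanned by 1 and i.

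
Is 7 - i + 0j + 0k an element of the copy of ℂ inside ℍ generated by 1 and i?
Yes. The quaternion 7 - i has j- and k-coefficients y = z = 0, so it lies in the complex subalgebra spanned by 1 and i.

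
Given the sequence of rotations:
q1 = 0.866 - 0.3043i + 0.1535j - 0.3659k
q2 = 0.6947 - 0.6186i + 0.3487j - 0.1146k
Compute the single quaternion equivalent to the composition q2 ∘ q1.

q2 · q1 = 0.3179 - 0.8571i + 0.2171j - 0.3423k
0.3179 - 0.8571i + 0.2171j - 0.3423k


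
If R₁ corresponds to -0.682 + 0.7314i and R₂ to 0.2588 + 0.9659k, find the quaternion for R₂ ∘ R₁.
-0.1765 + 0.1893i + 0.7065j - 0.6587k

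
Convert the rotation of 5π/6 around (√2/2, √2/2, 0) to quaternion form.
0.2588 + 0.683i + 0.683j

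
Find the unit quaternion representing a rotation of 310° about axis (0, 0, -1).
-0.9063 - 0.4226k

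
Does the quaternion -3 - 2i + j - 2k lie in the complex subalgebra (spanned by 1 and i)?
No. The quaternion -3 - 2i + j - 2k has j-coefficient y = 1 and k-coefficient z = -2, not both zero, so it does not lie in the complex subalgebra spanned by 1 and i.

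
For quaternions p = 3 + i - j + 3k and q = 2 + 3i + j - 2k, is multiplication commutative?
No: pq = 10 + 10i + 12j + 4k ≠ 10 + 12i - 10j - 4k = qp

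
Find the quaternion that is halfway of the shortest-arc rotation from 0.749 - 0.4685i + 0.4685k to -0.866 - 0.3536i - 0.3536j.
0.9378 - 0.0667i + 0.2053j + 0.272k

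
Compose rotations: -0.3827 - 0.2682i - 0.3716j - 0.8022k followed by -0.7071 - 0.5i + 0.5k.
0.5376 + 0.5668i - 0.2724j + 0.5617k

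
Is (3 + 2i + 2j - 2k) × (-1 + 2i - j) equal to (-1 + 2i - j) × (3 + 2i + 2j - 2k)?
No: pq = -5 + 2i - 9j - 4k ≠ -5 + 6i - j + 8k = qp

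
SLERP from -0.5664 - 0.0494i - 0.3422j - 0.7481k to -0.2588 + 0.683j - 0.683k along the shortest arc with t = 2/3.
-0.4265 - 0.0201i + 0.3777j - 0.8216k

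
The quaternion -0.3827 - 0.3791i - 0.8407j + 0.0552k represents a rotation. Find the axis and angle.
axis = (-0.4103, -0.91, 0.0597), θ = 5π/4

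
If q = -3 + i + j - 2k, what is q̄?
-3 - i - j + 2k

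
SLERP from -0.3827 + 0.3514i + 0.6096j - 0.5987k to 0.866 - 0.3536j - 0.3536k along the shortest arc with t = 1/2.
-0.7641 + 0.215i + 0.5894j - 0.15k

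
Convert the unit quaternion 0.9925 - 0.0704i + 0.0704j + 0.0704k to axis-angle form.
axis = (-√3/3, √3/3, √3/3), θ = 14°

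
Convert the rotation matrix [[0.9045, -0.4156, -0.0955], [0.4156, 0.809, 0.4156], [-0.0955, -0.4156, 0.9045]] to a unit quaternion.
0.9511 - 0.2185i + 0.2185k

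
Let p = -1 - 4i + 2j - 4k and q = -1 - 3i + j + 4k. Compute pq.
3 + 19i + 25j + 2k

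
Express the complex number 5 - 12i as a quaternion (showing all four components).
5 - 12i + 0j + 0k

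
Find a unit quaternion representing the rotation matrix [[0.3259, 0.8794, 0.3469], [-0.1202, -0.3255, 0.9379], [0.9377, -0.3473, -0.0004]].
0.5 - 0.6426i - 0.2954j - 0.4998k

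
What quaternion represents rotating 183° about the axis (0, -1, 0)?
-0.0262 - 0.9997j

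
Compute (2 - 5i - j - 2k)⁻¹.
0.0588 + 0.1471i + 0.0294j + 0.0588k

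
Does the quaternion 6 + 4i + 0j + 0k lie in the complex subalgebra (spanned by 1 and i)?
Yes. The quaternion 6 + 4i has j- and k-coefficients y = z = 0, so it lies in the complex subalgebra spanned by 1 and i.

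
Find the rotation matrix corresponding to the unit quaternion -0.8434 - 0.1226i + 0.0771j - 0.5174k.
[[0.4527, -0.8917, -0.0032], [0.8538, 0.4345, -0.2866], [0.2569, 0.127, 0.958]]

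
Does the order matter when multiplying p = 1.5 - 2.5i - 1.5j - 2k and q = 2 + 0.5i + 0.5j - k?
Yes: pq = 3 - 1.75i - 5.75j - 6k ≠ 3 - 6.75i + 1.25j - 5k = qp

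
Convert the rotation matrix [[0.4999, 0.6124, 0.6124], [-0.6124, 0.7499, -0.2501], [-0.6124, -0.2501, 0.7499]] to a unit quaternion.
0.866 + 0.3536j - 0.3536k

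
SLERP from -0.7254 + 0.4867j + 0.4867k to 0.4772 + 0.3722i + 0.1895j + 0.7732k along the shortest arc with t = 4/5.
0.2318 + 0.3436i + 0.315j + 0.8538k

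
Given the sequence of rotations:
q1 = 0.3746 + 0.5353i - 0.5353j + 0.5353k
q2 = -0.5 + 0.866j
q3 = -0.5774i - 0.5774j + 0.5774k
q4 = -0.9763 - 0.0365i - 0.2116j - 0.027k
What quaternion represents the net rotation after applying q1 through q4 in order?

q2 · q1 = 0.2763 + 0.1959i + 0.5921j - 0.7312k
q3 · q2 · q1 = 0.8772 - 0.0792i - 0.4686j - 0.0692k
q4 · q3 · q2 · q1 = -0.9603 + 0.0473i + 0.2715j + 0.0442k
-0.9603 + 0.0473i + 0.2715j + 0.0442k


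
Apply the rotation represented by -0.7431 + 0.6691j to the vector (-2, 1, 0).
(-0.209, 1, -1.989)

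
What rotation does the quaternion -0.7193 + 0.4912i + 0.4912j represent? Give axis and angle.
axis = (√2/2, √2/2, 0), θ = 272°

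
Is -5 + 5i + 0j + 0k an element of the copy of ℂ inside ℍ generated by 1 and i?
Yes. The quaternion -5 + 5i has j- and k-coefficients y = z = 0, so it lies in the complex subalgebra spanned by 1 and i.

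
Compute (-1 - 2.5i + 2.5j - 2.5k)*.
-1 + 2.5i - 2.5j + 2.5k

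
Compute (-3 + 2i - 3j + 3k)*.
-3 - 2i + 3j - 3k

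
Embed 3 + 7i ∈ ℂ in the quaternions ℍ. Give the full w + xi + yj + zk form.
3 + 7i + 0j + 0k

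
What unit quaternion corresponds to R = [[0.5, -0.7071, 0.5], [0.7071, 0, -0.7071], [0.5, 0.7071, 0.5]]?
0.7071 + 0.5i + 0.5k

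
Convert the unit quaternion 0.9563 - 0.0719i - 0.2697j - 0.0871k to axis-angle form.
axis = (-0.2459, -0.9224, -0.2979), θ = 34°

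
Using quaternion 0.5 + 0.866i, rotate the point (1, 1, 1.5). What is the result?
(1, -1.799, 0.116)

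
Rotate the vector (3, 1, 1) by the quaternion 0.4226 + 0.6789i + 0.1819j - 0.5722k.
(0.944, -2.069, -2.414)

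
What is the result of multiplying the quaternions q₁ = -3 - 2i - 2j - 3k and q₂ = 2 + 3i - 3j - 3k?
-15 - 16i - 10j + 15k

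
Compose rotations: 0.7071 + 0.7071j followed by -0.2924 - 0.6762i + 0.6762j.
-0.6849 - 0.4781i + 0.2714j - 0.4781k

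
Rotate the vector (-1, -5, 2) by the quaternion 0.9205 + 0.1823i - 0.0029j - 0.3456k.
(-4.2, -3.503, 0.3)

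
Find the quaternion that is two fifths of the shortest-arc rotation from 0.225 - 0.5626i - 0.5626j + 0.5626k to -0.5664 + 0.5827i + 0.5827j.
0.3834 - 0.6031i - 0.6031j + 0.3545k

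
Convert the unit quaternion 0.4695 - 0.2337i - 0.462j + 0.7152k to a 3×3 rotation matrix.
[[-0.4499, -0.4556, -0.7681], [0.8875, -0.1323, -0.4414], [0.0995, -0.8803, 0.4639]]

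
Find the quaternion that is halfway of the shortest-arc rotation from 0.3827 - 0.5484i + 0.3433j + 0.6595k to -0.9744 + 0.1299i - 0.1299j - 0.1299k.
0.7648 - 0.3823i + 0.2667j + 0.4449k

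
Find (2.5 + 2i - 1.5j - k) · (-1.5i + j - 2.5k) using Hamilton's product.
2 + i + 9j - 6.5k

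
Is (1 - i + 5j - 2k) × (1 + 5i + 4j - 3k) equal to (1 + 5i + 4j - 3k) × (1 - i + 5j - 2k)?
No: pq = -20 - 3i - 4j - 34k ≠ -20 + 11i + 22j + 24k = qp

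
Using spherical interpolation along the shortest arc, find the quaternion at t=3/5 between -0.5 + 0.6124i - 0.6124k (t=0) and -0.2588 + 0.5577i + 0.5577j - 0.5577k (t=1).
-0.3733 + 0.6078i + 0.349j - 0.6078k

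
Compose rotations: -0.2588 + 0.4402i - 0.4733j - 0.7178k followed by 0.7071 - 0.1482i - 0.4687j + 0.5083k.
0.0253 + 0.9266i - 0.096j - 0.3626k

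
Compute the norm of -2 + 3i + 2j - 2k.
√21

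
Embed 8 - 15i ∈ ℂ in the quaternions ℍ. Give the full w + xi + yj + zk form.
8 - 15i + 0j + 0k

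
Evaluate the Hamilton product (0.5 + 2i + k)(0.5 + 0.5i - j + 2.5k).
-3.25 + 2.25i - 5j - 0.25k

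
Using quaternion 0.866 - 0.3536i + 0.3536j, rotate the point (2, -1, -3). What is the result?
(-0.087, -3.087, -2.112)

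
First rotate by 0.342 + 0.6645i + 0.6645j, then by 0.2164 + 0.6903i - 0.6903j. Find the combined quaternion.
0.074 + 0.3799i - 0.0923j + 0.9174k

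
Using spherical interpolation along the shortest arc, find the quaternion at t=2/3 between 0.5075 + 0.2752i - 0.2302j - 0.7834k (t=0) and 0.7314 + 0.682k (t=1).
-0.3653 + 0.1261i - 0.1055j - 0.9163k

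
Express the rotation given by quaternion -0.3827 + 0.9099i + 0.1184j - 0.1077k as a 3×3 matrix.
[[0.9488, 0.133, -0.2866], [0.2979, -0.679, 0.6709], [-0.1054, -0.7219, -0.6839]]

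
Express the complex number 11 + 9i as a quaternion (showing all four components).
11 + 9i + 0j + 0k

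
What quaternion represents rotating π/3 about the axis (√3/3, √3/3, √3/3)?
0.866 + 0.2887i + 0.2887j + 0.2887k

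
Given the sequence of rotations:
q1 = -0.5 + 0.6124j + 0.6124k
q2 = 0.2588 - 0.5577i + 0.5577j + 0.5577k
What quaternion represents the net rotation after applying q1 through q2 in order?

q2 · q1 = -0.8125 + 0.2788i + 0.2212j - 0.4619k
-0.8125 + 0.2788i + 0.2212j - 0.4619k


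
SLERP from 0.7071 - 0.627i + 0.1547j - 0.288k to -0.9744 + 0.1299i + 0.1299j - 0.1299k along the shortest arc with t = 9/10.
0.9728 - 0.1887i - 0.1021j + 0.0874k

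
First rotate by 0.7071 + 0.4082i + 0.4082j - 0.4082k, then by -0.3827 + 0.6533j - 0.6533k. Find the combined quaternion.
-0.804 - 0.1562i + 0.0391j - 0.5724k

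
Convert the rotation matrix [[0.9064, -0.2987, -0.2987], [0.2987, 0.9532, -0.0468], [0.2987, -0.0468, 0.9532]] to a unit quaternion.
0.9763 - 0.153j + 0.153k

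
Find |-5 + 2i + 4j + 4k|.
√61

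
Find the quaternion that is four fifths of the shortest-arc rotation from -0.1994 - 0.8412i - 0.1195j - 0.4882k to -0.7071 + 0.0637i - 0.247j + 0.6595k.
0.5861 - 0.2894i + 0.191j - 0.7323k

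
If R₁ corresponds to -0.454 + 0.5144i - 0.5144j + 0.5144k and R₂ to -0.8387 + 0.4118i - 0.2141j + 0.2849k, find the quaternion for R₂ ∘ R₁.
-0.0877 - 0.582i + 0.4634j - 0.6625k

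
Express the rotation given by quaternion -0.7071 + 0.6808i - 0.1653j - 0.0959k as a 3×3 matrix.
[[0.927, -0.3607, 0.1032], [-0.0895, 0.0546, 0.9945], [-0.3643, -0.9311, 0.0184]]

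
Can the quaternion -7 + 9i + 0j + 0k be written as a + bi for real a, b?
Yes. The quaternion -7 + 9i has j- and k-coefficients y = z = 0, so it lies in the complex subalgebra spanned by 1 and i.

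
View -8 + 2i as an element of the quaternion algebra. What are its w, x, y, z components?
-8 + 2i + 0j + 0k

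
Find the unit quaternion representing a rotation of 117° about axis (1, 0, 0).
0.5225 + 0.8526i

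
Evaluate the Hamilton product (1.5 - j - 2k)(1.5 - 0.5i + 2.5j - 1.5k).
1.75 + 5.75i + 3.25j - 5.75k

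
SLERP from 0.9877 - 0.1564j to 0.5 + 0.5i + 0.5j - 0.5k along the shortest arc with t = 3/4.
0.7213 + 0.4154i + 0.367j - 0.4154k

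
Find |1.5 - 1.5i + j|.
2.345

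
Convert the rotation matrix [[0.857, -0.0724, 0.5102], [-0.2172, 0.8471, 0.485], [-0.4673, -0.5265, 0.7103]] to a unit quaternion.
0.9239 - 0.2737i + 0.2645j - 0.0392k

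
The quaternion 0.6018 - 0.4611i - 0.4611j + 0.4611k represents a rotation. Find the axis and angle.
axis = (-√3/3, -√3/3, √3/3), θ = 106°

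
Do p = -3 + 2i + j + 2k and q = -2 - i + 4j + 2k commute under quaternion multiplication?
No: pq = -7i - 20j - k ≠ 5i - 8j - 19k = qp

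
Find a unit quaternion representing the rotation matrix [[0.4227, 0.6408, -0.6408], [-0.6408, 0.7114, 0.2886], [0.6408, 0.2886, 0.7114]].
0.8434 - 0.3799j - 0.3799k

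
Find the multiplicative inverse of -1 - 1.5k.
-0.3077 + 0.4615k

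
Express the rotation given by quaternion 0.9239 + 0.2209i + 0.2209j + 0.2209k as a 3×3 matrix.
[[0.8048, -0.3106, 0.5058], [0.5058, 0.8048, -0.3106], [-0.3106, 0.5058, 0.8048]]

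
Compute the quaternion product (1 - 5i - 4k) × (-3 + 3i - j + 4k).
28 + 14i + 7j + 21k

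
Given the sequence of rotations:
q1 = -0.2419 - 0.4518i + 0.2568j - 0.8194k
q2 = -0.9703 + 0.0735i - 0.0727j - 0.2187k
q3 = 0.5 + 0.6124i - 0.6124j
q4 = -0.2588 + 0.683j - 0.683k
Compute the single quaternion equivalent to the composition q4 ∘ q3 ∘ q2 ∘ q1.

q2 · q1 = 0.1074 + 0.5363i - 0.0726j + 0.834k
q3 · q2 · q1 = -0.3192 - 0.1768i - 0.6128j + 0.701k
q4 · q3 · q2 · q1 = 0.9799 + 0.106i + 0.0613j + 0.1573k
0.9799 + 0.106i + 0.0613j + 0.1573k


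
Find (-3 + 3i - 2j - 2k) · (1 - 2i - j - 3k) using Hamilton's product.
-5 + 13i + 14j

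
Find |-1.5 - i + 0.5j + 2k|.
2.739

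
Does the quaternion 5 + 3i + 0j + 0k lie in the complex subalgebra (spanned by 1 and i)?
Yes. The quaternion 5 + 3i has j- and k-coefficients y = z = 0, so it lies in the complex subalgebra spanned by 1 and i.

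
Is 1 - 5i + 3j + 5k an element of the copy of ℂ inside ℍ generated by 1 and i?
No. The quaternion 1 - 5i + 3j + 5k has j-coefficient y = 3 and k-coefficient z = 5, not both zero, so it does not lie in the complex subalgebra spanned by 1 and i.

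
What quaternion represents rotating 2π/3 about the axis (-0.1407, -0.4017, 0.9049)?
0.5 - 0.1218i - 0.3479j + 0.7837k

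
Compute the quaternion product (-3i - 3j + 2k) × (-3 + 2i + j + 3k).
3 - 2i + 22j - 3k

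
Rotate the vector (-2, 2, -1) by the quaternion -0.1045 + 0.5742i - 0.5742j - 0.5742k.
(-0.382, -0.338, 2.956)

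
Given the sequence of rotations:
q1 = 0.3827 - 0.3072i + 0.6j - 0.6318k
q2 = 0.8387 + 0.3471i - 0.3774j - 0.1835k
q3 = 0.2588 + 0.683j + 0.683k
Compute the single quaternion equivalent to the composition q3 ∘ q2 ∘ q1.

q2 · q1 = 0.5381 + 0.2237i + 0.6345j - 0.5078k
q3 · q2 · q1 = 0.0527 - 0.7223i + 0.6845j + 0.0833k
0.0527 - 0.7223i + 0.6845j + 0.0833k


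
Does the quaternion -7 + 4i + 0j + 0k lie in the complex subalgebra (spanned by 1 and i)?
Yes. The quaternion -7 + 4i has j- and k-coefficients y = z = 0, so it lies in the complex subalgebra spanned by 1 and i.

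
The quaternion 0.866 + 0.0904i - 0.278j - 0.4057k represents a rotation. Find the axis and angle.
axis = (0.1808, -0.5559, -0.8113), θ = π/3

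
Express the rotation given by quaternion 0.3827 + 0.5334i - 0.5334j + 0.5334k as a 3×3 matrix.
[[-0.1381, -0.9773, 0.1608], [-0.1608, -0.1381, -0.9773], [0.9773, -0.1608, -0.1381]]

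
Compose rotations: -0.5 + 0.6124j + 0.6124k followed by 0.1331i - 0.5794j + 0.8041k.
-0.1376 - 0.9138i + 0.2082j - 0.3205k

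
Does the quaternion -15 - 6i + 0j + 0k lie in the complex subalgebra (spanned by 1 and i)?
Yes. The quaternion -15 - 6i has j- and k-coefficients y = z = 0, so it lies in the complex subalgebra spanned by 1 and i.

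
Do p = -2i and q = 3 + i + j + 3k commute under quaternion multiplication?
No: pq = 2 - 6i + 6j - 2k ≠ 2 - 6i - 6j + 2k = qp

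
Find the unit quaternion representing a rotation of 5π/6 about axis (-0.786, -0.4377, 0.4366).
0.2588 - 0.7592i - 0.4228j + 0.4217k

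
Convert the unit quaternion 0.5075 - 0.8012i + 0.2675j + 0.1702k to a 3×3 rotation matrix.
[[0.799, -0.6014, -0.0012], [-0.2559, -0.3418, 0.9043], [-0.5442, -0.7222, -0.427]]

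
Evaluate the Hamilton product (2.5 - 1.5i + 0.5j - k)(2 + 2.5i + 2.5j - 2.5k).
5 + 4.5i + j - 13.25k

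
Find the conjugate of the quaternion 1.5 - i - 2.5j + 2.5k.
1.5 + i + 2.5j - 2.5k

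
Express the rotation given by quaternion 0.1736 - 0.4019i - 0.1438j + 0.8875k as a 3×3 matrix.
[[-0.6167, -0.1926, -0.7633], [0.4237, -0.8984, -0.1157], [-0.6634, -0.3948, 0.6356]]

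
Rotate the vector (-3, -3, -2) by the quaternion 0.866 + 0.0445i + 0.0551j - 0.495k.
(-4.201, 1.303, -1.629)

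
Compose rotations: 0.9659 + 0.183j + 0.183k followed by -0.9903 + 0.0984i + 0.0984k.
-0.9745 + 0.077i - 0.1992j - 0.0682k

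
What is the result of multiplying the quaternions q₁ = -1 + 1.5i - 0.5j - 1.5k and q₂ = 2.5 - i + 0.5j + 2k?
2.25 + 4.5i - 3.25j - 5.5k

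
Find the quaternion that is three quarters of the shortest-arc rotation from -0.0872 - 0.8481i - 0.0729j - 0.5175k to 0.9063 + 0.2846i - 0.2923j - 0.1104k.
-0.8126 - 0.5306i + 0.2282j - 0.0782k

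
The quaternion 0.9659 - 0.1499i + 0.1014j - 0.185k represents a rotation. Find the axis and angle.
axis = (-0.5792, 0.3918, -0.7148), θ = π/6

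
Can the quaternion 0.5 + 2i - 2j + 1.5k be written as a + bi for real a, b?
No. The quaternion 0.5 + 2i - 2j + 1.5k has j-coefficient y = -2 and k-coefficient z = 1.5, not both zero, so it does not lie in the complex subalgebra spanned by 1 and i.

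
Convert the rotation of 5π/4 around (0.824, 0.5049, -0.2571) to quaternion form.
-0.3827 + 0.7613i + 0.4665j - 0.2375k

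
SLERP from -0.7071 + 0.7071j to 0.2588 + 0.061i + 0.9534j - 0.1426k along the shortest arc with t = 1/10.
-0.6297 + 0.0074i + 0.7766j - 0.0173k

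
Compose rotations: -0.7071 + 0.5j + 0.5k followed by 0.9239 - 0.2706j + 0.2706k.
-0.6533 - 0.2706i + 0.6533j + 0.2706k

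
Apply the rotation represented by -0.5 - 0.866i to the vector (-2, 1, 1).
(-2, -1.366, 0.366)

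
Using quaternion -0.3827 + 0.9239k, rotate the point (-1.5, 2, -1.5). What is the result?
(2.475, -0.354, -1.5)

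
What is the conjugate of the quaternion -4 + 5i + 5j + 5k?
-4 - 5i - 5j - 5k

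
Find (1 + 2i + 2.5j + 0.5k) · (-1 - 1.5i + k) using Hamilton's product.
1.5 - i - 5.25j + 4.25k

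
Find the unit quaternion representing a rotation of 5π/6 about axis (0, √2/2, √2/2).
0.2588 + 0.683j + 0.683k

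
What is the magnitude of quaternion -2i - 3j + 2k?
√17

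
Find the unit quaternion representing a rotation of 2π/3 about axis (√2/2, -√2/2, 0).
0.5 + 0.6124i - 0.6124j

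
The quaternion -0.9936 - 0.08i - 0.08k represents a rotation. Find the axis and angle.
axis = (-√2/2, 0, -√2/2), θ = 347°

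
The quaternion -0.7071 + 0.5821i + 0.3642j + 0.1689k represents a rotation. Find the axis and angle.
axis = (0.8232, 0.5151, 0.2389), θ = 3π/2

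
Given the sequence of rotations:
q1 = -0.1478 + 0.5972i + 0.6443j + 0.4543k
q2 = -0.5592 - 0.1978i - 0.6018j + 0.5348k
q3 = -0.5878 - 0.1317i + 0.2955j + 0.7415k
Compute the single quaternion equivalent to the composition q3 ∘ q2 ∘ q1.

q2 · q1 = 0.3456 - 0.9227i + 0.1379j - 0.1011k
q3 · q2 · q1 = -0.2904 + 0.3647i - 0.6764j + 0.5702k
-0.2904 + 0.3647i - 0.6764j + 0.5702k


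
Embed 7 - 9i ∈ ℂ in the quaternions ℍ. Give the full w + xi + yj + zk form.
7 - 9i + 0j + 0k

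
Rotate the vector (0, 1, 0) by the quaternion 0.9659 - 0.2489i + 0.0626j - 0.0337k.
(0.034, 0.874, -0.485)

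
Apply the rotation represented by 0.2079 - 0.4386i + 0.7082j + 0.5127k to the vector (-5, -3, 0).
(5.147, 1.772, 2.09)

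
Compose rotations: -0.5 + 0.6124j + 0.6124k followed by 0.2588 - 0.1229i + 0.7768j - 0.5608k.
-0.2617 + 0.8806i - 0.1546j + 0.3636k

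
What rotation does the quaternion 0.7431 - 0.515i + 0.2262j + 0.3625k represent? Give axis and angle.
axis = (-0.7696, 0.338, 0.5417), θ = 84°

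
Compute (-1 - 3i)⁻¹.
-0.1 + 0.3i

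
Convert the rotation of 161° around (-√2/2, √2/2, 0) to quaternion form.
0.165 - 0.6974i + 0.6974j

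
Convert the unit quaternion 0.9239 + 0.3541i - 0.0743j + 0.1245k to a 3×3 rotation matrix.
[[0.958, -0.2827, -0.0491], [0.1774, 0.7182, -0.6728], [0.2255, 0.6358, 0.7382]]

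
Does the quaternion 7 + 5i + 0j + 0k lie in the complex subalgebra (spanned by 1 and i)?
Yes. The quaternion 7 + 5i has j- and k-coefficients y = z = 0, so it lies in the complex subalgebra spanned by 1 and i.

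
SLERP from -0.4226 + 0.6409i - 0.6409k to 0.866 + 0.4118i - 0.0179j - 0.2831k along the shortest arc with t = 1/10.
-0.2838 + 0.6876i - 0.0027j - 0.6684k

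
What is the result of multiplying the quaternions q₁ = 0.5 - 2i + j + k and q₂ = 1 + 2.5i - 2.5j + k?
7 + 2.75i + 4.25j + 4k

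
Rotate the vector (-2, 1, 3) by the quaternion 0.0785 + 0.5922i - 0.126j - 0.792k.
(-2.326, -0.089, 2.93)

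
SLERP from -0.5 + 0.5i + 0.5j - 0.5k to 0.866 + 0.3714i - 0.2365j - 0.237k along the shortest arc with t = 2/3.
-0.9092 - 0.0756i + 0.4082j - 0.0313k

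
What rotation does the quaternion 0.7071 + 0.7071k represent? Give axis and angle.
axis = (0, 0, 1), θ = π/2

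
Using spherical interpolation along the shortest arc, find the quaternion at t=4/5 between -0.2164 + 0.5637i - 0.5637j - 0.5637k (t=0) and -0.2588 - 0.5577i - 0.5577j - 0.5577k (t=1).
-0.2821 - 0.3462i - 0.6327j - 0.6327k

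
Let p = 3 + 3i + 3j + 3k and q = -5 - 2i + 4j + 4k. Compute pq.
-33 - 21i - 21j + 15k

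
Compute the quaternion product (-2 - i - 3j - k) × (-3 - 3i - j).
8i + 14j - 5k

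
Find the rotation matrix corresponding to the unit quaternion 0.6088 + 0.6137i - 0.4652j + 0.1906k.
[[0.4945, -0.8031, -0.3325], [-0.3389, 0.1741, -0.9246], [0.8004, 0.5699, -0.1861]]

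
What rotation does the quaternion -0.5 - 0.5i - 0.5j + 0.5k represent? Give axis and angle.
axis = (-√3/3, -√3/3, √3/3), θ = 4π/3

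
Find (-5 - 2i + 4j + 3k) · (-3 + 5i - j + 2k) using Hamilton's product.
23 - 8i + 12j - 37k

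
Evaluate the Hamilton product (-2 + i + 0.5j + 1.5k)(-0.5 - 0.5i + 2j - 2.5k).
4.25 - 3.75i - 2.5j + 6.5k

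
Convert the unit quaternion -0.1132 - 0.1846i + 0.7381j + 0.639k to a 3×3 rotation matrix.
[[-0.9062, -0.1278, -0.403], [-0.4172, 0.1152, 0.9015], [-0.0688, 0.9851, -0.1577]]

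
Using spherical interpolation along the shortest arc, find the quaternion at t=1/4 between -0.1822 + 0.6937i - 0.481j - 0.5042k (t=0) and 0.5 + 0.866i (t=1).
0.0004 + 0.8231i - 0.392j - 0.4109k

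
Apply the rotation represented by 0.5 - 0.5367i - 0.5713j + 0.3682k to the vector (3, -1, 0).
(-0.017, 2.792, 1.486)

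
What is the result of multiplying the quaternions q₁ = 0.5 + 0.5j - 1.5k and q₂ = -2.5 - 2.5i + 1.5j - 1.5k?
-4.25 + 0.25i + 3.25j + 4.25k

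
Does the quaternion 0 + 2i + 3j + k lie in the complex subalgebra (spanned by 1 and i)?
No. The quaternion 2i + 3j + k has j-coefficient y = 3 and k-coefficient z = 1, not both zero, so it does not lie in the complex subalgebra spanned by 1 and i.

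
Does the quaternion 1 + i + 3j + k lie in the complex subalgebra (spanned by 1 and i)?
No. The quaternion 1 + i + 3j + k has j-coefficient y = 3 and k-coefficient z = 1, not both zero, so it does not lie in the complex subalgebra spanned by 1 and i.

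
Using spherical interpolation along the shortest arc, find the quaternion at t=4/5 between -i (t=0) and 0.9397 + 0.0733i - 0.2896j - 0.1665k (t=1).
-0.8775 - 0.3643i + 0.2704j + 0.1555k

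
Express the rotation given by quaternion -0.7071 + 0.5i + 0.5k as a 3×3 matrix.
[[0.5, 0.7071, 0.5], [-0.7071, 0, 0.7071], [0.5, -0.7071, 0.5]]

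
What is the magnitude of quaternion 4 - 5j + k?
√42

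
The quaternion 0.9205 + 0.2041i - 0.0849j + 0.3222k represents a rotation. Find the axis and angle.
axis = (0.5223, -0.2173, 0.8246), θ = 46°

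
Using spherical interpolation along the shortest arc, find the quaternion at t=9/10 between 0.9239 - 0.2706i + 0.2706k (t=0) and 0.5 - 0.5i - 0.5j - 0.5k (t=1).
0.5821 - 0.5019i - 0.4687j - 0.4355k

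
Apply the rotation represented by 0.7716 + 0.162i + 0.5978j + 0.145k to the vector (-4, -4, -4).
(-4.731, -4.985, 0.878)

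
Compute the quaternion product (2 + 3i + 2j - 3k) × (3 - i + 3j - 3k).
-6 + 10i + 24j - 4k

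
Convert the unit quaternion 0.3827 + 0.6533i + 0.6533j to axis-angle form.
axis = (√2/2, √2/2, 0), θ = 3π/4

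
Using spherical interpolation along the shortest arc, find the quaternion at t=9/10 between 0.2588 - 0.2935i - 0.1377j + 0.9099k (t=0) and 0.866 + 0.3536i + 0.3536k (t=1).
0.8453 + 0.2957i - 0.017j + 0.4447k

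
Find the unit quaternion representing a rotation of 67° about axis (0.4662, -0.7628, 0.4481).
0.8339 + 0.2573i - 0.421j + 0.2473k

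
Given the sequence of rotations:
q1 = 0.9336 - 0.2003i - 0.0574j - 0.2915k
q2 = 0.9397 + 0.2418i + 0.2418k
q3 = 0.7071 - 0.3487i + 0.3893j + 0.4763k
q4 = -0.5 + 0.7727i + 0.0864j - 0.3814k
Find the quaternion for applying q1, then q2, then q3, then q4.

q2 · q1 = 0.9962 + 0.0514i - 0.0319j - 0.0621k
q3 · q2 · q1 = 0.7643 - 0.32i + 0.3681j + 0.4217k
q4 · q3 · q2 · q1 = -0.0059 + 0.9274i - 0.3218j - 0.1903k
-0.0059 + 0.9274i - 0.3218j - 0.1903k


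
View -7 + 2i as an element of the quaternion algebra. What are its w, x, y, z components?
-7 + 2i + 0j + 0k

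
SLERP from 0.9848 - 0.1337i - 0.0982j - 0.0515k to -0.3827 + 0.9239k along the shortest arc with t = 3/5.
0.7416 - 0.0646i - 0.0475j - 0.6661k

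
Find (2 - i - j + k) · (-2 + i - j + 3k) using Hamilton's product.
-7 + 2i + 4j + 6k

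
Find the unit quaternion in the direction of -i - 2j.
-0.4472i - 0.8944j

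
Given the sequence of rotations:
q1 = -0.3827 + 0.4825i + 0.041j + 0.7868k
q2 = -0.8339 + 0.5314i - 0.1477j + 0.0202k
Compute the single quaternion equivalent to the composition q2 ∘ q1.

q2 · q1 = 0.0529 - 0.7228i - 0.386j - 0.5708k
0.0529 - 0.7228i - 0.386j - 0.5708k


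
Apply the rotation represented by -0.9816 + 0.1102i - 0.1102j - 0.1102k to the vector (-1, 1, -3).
(-1.768, 0.037, -2.806)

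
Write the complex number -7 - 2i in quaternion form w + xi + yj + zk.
-7 - 2i + 0j + 0k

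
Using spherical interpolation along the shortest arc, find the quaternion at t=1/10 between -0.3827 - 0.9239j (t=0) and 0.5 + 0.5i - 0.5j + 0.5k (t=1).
-0.2984 + 0.0672i - 0.9497j + 0.0672k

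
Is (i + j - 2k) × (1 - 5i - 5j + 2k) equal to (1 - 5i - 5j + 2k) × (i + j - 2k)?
No: pq = 14 - 7i + 9j - 2k ≠ 14 + 9i - 7j - 2k = qp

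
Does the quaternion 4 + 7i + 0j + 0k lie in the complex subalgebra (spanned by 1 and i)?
Yes. The quaternion 4 + 7i has j- and k-coefficients y = z = 0, so it lies in the complex subalgebra spanned by 1 and i.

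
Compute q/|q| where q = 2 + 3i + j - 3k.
0.417 + 0.6255i + 0.2085j - 0.6255k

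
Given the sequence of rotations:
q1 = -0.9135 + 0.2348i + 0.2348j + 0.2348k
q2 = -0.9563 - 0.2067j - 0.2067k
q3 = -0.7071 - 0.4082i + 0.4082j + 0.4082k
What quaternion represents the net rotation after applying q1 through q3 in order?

q2 · q1 = 0.9706 - 0.2245i - 0.0843j + 0.0128k
q3 · q2 · q1 = -0.7488 - 0.1978i + 0.3694j + 0.5132k
-0.7488 - 0.1978i + 0.3694j + 0.5132k


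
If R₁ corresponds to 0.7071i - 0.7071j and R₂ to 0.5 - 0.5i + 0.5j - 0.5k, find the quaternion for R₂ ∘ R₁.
0.7071 - 0.7071j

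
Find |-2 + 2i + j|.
3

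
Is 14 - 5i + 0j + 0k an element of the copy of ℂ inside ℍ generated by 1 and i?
Yes. The quaternion 14 - 5i has j- and k-coefficients y = z = 0, so it lies in the complex subalgebra spanned by 1 and i.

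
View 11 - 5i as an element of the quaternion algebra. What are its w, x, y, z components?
11 - 5i + 0j + 0k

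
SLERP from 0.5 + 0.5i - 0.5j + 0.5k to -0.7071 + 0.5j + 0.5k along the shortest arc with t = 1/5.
0.6212 + 0.4402i - 0.5682j + 0.3121k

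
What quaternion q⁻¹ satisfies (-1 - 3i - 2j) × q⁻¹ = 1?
-0.0714 + 0.2143i + 0.1429j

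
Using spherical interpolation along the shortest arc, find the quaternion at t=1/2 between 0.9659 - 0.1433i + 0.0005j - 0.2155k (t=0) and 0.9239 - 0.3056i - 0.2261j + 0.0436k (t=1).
0.9627 - 0.2287i - 0.1149j - 0.0876k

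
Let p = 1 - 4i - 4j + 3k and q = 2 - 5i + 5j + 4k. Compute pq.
-10 - 44i - 2j - 30k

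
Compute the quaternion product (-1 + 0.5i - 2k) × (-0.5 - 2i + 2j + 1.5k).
4.5 + 5.75i + 1.25j + 0.5k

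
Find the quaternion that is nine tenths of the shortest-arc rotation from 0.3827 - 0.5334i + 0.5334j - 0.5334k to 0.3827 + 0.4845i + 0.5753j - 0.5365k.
0.4047 + 0.3885i + 0.6032j - 0.5669k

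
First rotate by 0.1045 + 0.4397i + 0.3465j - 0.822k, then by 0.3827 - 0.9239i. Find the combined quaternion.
0.4462 + 0.0717i - 0.6268j - 0.6347k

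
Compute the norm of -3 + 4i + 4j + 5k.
√66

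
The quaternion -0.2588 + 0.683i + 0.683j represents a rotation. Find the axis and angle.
axis = (√2/2, √2/2, 0), θ = 7π/6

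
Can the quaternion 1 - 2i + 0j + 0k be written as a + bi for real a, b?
Yes. The quaternion 1 - 2i has j- and k-coefficients y = z = 0, so it lies in the complex subalgebra spanned by 1 and i.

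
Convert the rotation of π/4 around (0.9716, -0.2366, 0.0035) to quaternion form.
0.9239 + 0.3718i - 0.0905j + 0.0013k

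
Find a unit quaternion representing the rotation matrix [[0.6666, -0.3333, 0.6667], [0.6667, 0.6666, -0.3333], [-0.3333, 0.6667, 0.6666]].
0.866 + 0.2887i + 0.2887j + 0.2887k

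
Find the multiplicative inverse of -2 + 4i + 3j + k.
-0.0667 - 0.1333i - 0.1j - 0.0333k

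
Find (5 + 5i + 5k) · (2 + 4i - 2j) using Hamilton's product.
-10 + 40i + 10j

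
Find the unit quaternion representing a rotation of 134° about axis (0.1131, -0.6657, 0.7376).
0.3907 + 0.1041i - 0.6128j + 0.679k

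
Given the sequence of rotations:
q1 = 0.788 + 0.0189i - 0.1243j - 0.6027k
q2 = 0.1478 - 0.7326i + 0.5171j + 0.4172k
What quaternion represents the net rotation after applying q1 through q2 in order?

q2 · q1 = 0.446 - 0.8343i - 0.0445j + 0.321k
0.446 - 0.8343i - 0.0445j + 0.321k


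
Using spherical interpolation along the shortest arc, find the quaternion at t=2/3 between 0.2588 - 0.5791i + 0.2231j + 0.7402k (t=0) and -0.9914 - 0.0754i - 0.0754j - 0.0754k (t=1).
0.8919 - 0.191i + 0.1557j + 0.3792k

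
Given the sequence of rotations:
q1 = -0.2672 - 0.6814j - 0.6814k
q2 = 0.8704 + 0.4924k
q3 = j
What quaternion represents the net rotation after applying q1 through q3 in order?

q2 · q1 = 0.103 + 0.3355i - 0.5931j - 0.7247k
q3 · q2 · q1 = 0.5931 - 0.7247i + 0.103j - 0.3355k
0.5931 - 0.7247i + 0.103j - 0.3355k


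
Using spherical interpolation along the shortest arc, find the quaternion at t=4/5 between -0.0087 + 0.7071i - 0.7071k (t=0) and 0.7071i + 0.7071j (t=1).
-0.0021 + 0.7765i + 0.6068j - 0.1698k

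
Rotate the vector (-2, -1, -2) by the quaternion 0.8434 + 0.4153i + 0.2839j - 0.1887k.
(-2.734, 1.196, -0.31)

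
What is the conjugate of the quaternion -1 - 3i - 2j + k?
-1 + 3i + 2j - k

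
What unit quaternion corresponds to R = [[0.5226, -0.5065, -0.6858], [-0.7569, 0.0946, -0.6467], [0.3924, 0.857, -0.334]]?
0.5664 + 0.6637i - 0.4759j - 0.1105k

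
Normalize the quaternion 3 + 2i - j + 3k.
0.6255 + 0.417i - 0.2085j + 0.6255k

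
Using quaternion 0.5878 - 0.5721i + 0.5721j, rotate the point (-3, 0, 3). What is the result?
(0.981, 3.981, 1.09)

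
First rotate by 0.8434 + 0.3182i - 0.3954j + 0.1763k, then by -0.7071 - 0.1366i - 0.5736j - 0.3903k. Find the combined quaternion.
-0.7109 - 0.5957i - 0.3043j - 0.2173k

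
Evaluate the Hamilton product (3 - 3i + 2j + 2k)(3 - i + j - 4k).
12 - 22i - 5j - 7k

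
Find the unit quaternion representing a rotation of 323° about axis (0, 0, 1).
-0.9483 + 0.3173k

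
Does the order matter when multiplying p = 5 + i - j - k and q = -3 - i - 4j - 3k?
Yes: pq = -21 - 9i - 13j - 17k ≠ -21 - 7i - 21j - 7k = qp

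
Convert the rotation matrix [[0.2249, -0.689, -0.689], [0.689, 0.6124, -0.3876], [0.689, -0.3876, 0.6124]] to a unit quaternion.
0.7826 - 0.4402j + 0.4402k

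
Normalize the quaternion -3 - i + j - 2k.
-0.7746 - 0.2582i + 0.2582j - 0.5164k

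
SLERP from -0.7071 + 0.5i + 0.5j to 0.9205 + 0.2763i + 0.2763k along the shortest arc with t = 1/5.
-0.8253 + 0.3622i + 0.4282j - 0.066k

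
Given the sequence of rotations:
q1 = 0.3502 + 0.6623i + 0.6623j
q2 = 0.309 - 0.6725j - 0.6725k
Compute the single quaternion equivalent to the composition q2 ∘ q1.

q2 · q1 = 0.5536 + 0.65i - 0.4763j + 0.2099k
0.5536 + 0.65i - 0.4763j + 0.2099k


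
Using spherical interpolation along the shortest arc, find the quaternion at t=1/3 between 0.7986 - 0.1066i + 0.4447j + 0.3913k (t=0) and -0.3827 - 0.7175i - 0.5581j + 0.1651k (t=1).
0.7628 + 0.2126i + 0.5659j + 0.2295k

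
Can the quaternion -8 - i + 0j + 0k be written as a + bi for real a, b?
Yes. The quaternion -8 - i has j- and k-coefficients y = z = 0, so it lies in the complex subalgebra spanned by 1 and i.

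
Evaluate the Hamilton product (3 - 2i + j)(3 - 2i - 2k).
5 - 14i - j - 4k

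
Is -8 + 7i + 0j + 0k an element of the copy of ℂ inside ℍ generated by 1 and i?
Yes. The quaternion -8 + 7i has j- and k-coefficients y = z = 0, so it lies in the complex subalgebra spanned by 1 and i.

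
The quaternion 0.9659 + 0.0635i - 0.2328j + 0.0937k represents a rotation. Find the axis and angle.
axis = (0.2453, -0.8993, 0.362), θ = π/6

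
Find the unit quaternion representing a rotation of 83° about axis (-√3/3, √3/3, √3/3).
0.749 - 0.3826i + 0.3826j + 0.3826k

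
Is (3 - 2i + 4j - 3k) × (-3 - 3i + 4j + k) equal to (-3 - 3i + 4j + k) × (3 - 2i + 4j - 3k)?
No: pq = -28 + 13i + 11j + 16k ≠ -28 - 19i - 11j + 8k = qp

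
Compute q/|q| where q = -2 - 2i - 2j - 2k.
-0.5 - 0.5i - 0.5j - 0.5k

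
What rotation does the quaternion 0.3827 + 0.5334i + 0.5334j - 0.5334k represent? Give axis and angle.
axis = (√3/3, √3/3, -√3/3), θ = 3π/4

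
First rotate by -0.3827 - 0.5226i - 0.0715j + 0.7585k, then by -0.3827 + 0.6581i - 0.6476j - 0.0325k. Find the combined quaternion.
0.4687 - 0.5454i - 0.207j - 0.6633k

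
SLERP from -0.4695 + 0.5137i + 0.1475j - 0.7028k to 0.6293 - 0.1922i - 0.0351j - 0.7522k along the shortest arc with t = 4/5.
0.4454 - 0.0299i + 0.0099j - 0.8948k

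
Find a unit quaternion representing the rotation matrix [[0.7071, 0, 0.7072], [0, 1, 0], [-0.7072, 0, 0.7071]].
0.9239 + 0.3827j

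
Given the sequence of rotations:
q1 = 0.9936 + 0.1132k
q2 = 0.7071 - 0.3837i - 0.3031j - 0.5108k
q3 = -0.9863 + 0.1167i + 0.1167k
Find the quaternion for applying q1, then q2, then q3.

q2 · q1 = 0.7604 - 0.4156i - 0.2577j - 0.4275k
q3 · q2 · q1 = -0.6516 + 0.5287i + 0.2556j + 0.4803k
-0.6516 + 0.5287i + 0.2556j + 0.4803k


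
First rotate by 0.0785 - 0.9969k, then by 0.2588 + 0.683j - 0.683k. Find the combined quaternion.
-0.6606 - 0.6809i + 0.0536j - 0.3116k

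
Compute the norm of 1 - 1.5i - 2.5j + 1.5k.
3.428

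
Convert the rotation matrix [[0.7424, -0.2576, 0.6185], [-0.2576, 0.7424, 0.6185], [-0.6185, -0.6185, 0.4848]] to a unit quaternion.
0.8616 - 0.3589i + 0.3589j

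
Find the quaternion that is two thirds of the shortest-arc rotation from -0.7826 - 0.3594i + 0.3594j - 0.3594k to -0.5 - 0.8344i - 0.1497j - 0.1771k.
-0.6411 - 0.7226i + 0.0258j - 0.2572k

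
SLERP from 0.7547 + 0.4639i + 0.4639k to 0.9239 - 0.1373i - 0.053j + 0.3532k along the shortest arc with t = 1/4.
0.8309 + 0.3223i - 0.0142j + 0.4534k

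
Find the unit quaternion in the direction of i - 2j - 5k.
0.1826i - 0.3651j - 0.9129k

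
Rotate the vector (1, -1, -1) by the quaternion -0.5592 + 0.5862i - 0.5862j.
(0.344, -1.656, 0.375)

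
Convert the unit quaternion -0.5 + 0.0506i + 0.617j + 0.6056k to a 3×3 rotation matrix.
[[-0.4949, 0.668, -0.5557], [-0.5432, 0.2614, 0.7979], [0.6783, 0.6967, 0.2335]]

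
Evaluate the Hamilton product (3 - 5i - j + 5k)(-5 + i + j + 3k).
-24 + 20i + 28j - 20k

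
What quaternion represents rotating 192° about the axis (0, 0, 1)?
-0.1045 + 0.9945k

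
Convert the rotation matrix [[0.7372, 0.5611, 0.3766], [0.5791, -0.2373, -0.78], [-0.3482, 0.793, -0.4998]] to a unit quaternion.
0.5 + 0.7865i + 0.3624j + 0.009k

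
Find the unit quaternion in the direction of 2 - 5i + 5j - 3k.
0.252 - 0.6299i + 0.6299j - 0.378k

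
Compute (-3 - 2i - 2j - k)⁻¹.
-0.1667 + 0.1111i + 0.1111j + 0.0556k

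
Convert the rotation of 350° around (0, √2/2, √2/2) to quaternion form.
-0.9962 + 0.0616j + 0.0616k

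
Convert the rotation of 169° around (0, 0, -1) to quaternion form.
0.0958 - 0.9954k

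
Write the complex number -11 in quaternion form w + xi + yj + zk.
-11 + 0i + 0j + 0k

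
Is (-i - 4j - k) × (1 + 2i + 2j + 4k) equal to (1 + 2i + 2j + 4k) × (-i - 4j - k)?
No: pq = 14 - 15i - 2j + 5k ≠ 14 + 13i - 6j - 7k = qp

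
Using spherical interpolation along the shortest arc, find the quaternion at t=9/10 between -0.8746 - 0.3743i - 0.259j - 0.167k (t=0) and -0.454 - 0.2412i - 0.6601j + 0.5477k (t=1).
-0.5243 - 0.2679i - 0.6435j + 0.4891k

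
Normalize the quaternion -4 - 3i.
-0.8 - 0.6i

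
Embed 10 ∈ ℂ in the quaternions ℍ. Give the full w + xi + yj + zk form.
10 + 0i + 0j + 0k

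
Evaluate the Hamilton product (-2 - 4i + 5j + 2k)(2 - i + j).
-13 - 8i + 6j + 5k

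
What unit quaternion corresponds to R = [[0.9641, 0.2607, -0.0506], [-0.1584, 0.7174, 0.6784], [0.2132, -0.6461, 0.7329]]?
0.9239 - 0.3584i - 0.0714j - 0.1134k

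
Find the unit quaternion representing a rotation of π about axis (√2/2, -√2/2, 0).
0.7071i - 0.7071j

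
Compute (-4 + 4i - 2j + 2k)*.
-4 - 4i + 2j - 2k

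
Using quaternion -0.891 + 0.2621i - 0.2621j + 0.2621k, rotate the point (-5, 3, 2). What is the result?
(-1.428, 5.857, 1.285)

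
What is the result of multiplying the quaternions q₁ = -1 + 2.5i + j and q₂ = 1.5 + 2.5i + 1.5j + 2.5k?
-9.25 + 3.75i - 6.25j - 1.25k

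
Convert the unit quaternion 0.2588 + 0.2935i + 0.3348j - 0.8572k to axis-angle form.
axis = (0.3039, 0.3466, -0.8874), θ = 5π/6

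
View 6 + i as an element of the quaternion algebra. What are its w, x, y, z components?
6 + i + 0j + 0k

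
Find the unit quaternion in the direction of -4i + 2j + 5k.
-0.5963i + 0.2981j + 0.7454k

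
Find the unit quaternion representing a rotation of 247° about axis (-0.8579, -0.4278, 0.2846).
-0.5519 - 0.7154i - 0.3567j + 0.2373k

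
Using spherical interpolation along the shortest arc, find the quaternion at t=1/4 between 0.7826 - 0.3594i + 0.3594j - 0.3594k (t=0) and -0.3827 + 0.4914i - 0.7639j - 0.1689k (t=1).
0.723 - 0.4197i + 0.4953j - 0.2363k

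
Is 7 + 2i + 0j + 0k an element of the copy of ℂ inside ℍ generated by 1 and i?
Yes. The quaternion 7 + 2i has j- and k-coefficients y = z = 0, so it lies in the complex subalgebra spanned by 1 and i.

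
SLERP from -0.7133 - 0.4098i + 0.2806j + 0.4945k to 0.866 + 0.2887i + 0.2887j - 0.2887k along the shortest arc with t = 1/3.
-0.8022 - 0.3867i + 0.0921j + 0.4455k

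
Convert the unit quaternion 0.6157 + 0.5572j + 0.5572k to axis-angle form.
axis = (0, √2/2, √2/2), θ = 104°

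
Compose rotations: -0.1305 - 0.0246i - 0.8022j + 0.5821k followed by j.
0.8022 + 0.5821i - 0.1305j + 0.0246k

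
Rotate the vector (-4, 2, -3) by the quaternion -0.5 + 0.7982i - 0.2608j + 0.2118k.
(-5.303, -0.279, -0.896)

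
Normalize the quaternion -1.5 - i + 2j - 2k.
-0.4472 - 0.2981i + 0.5963j - 0.5963k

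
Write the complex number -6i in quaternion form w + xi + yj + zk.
0 - 6i + 0j + 0k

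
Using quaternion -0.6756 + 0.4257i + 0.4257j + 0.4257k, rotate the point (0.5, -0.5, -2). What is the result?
(0.094, -2.119, 0.025)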